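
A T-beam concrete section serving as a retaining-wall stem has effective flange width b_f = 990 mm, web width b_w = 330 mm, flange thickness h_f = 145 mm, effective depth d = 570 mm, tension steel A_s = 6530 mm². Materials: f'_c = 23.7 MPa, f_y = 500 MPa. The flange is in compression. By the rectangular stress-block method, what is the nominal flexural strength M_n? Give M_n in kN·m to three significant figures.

Tension: T = A_s f_y = 6530 × 500 = 3265000 N.
Try a within the flange: a = T/(0.85 f'_c b_f) = 3265000/(0.85 × 23.7 × 990) = 163.71 mm.
a = 163.71 > h_f = 145 mm: the block extends into the web. Split into flange-overhang and web parts.
C_f = 0.85 f'_c (b_f − b_w) h_f = 0.85 × 23.7 × (990 − 330) × 145 = 1927877 N.
Remaining web compression depth: a_w = (T − C_f)/(0.85 f'_c b_w) = (3265000 − 1927877)/(0.85 × 23.7 × 330) = 201.14 mm.
M_n = C_f(d − h_f/2) + (T − C_f)(d − a_w/2) = 1927877 × (570 − 72.5) + 1337123 × (570 − 100.57) = 959.12 + 627.69 = 1586.81 × 10⁶ N·mm.
M_n = 1586.81 kN·m.

M_n ≈ 1590 kN·m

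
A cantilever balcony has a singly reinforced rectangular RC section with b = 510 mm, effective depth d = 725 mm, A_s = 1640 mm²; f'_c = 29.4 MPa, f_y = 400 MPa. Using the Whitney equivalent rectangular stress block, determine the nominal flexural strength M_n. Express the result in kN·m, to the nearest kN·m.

T = A_s f_y = 1640 × 400 = 656000 N = 656 kN.
From C = T: a = T/(0.85 f'_c b) = 656000/(0.85 × 29.4 × 510) = 51.47 mm.
M_n = T(d − a/2) = 656 kN × (725 − 25.735) mm = 458.72 kN·m.

M_n ≈ 459 kN·m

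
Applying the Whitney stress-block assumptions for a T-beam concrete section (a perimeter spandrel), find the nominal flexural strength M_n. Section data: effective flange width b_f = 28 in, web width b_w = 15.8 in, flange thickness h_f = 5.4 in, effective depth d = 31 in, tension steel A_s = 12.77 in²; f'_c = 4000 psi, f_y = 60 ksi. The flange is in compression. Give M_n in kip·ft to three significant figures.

M_n ≈ 1700 kip·ft

Tension: T = A_s f_y = 12.77 × 60 = 766.2 kips.
Try a within the flange: a = T/(0.85 f'_c b_f) = 766.2/(0.85 × 4 × 28) = 8.048 in.
a = 8.048 > h_f = 5.4 in: the block extends into the web. Split into flange-overhang and web parts.
C_f = 0.85 f'_c (b_f − b_w) h_f = 0.85 × 4 × (28 − 15.8) × 5.4 = 224.0 kips.
Remaining web compression depth: a_w = (T − C_f)/(0.85 f'_c b_w) = (766.2 − 224.0)/(0.85 × 4 × 15.8) = 10.093 in.
M_n = C_f(d − h_f/2) + (T − C_f)(d − a_w/2) = 224.0 × (31 − 2.7) + 542.2 × (31 − 5.0465) = 6339.2 + 14072.0 = 20411.2 kip·in.
M_n = 20411.2/12 = 1700.93 kip·ft.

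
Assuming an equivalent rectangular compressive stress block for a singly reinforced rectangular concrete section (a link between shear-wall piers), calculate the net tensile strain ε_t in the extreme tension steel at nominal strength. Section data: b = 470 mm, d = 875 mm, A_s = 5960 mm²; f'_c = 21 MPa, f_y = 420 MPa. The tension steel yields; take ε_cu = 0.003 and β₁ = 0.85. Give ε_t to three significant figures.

ε_t ≈ 0.00448

a = A_s f_y/(0.85 f'_c b) = 298.37 mm.
β₁ = 0.85, so c = a/β₁ = 298.37/0.85 = 351.02 mm.
From the linear strain diagram with ε_cu = 0.003: ε_t = 0.003 (d − c)/c = 0.003 × (875 − 351.02)/351.02 = 0.00448.
ε_t is between 0.004 and 0.005 — transition zone.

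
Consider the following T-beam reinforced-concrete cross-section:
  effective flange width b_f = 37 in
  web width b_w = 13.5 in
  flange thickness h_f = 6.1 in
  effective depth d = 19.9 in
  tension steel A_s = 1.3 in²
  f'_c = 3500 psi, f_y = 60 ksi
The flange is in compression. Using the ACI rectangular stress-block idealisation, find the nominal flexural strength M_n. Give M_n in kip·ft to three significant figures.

Tension: T = A_s f_y = 1.3 × 60 = 78 kips.
Try a within the flange: a = T/(0.85 f'_c b_f) = 78/(0.85 × 3.5 × 37) = 0.709 in.
Since a = 0.709 ≤ h_f = 6.1 in, the stress block lies entirely in the flange; analyse as a rectangular beam of width b_f.
M_n = T(d − a/2) = 78 × (19.9 − 0.3545) = 1524.5 kip·in.
M_n = 1524.5/12 = 127.04 kip·ft.

M_n ≈ 127 kip·ft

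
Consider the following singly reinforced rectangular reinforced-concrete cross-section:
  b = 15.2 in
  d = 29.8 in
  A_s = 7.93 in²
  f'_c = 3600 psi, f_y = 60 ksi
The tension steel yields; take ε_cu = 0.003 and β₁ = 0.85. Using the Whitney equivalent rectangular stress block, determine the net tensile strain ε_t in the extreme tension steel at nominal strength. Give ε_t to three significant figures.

ε_t ≈ 0.00443

a = A_s f_y/(0.85 f'_c b) = 10.230 in.
β₁ = 0.85, so c = a/β₁ = 10.230/0.85 = 12.035 in.
From the linear strain diagram with ε_cu = 0.003: ε_t = 0.003 (d − c)/c = 0.003 × (29.8 − 12.035)/12.035 = 0.00443.
ε_t is between 0.004 and 0.005 — transition zone.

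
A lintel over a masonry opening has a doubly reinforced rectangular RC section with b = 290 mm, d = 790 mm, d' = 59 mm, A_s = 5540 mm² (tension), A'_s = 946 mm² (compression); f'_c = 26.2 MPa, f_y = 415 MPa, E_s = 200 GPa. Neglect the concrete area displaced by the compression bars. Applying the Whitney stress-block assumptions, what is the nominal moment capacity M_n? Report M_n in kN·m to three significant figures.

Assume both tension and compression steel yield.
Net tension couple steel: A_s − A'_s = 4594 mm².
a = (A_s − A'_s) f_y / (0.85 f'_c b) = 1906510/(0.85 × 26.2 × 290) = 295.20 mm.
c = a/β₁ = 295.20/0.85 = 347.29 mm; ε'_s = 0.003(c − d')/c = 0.0025 ≥ f_y/E_s = 0.0021, so compression steel does yield.
M_n = (A_s − A'_s) f_y (d − a/2) + A'_s f_y (d − d') = [1906510 × (790 − 147.6) + 392590 × (790 − 59)] × 10⁻⁶ = 1224.74 + 286.98 = 1511.72 kN·m.

M_n ≈ 1510 kN·m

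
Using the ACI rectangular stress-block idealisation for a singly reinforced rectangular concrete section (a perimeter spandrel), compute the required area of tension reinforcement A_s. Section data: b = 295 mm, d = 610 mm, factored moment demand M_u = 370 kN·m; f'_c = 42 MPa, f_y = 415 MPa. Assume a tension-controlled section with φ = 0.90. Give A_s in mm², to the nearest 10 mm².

A_s ≈ 1720 mm²

M_n = M_u/φ = 370/0.90 = 411.111 kN·m.
With M_n = 0.85 f'_c a b (d − a/2), solve the quadratic for a:
a = d − √(d² − 2M_n/(0.85 f'_c b)) = 610 − √(610² − 2 × 411.111×10⁶/(0.85 × 42 × 295)) = 67.76 mm.
A_s = 0.85 f'_c a b / f_y = 0.85 × 42 × 67.76 × 295 / 415 = 1719.6 mm².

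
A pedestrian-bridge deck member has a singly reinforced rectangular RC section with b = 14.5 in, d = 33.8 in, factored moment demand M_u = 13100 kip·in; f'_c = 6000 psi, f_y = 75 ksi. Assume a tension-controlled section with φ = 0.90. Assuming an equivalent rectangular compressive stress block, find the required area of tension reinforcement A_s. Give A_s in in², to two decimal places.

M_n = M_u/φ = 13100/0.90 = 14555.6 kip·in.
From M_n = 0.85 f'_c a b (d − a/2):
a = d − √(d² − 2M_n/(0.85 f'_c b)) = 33.8 − √(33.8² − 2 × 14555.6/(0.85 × 6 × 14.5)) = 6.436 in.
A_s = 0.85 f'_c a b / f_y = 0.85 × 6 × 6.436 × 14.5 / 75 = 6.346 in².

A_s ≈ 6.35 in²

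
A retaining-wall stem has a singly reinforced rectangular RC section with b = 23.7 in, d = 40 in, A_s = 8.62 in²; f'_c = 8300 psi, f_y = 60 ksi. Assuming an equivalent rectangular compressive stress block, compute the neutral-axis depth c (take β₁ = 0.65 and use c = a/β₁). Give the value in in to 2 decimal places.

c ≈ 4.76 in

T = A_s f_y = 8.62 × 60 = 517.2 kips.
a = T/(0.85 f'_c b) = 517.2/(0.85 × 8.3 × 23.7) = 3.0932 in.
With β₁ = 0.65, c = a/β₁ = 3.0932/0.65 = 4.76 in.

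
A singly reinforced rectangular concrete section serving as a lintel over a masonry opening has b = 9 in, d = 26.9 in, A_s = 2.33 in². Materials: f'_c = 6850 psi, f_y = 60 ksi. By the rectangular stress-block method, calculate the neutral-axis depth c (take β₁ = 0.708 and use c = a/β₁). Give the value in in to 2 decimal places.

T = A_s f_y = 2.33 × 60 = 139.8 kips.
a = T/(0.85 f'_c b) = 139.8/(0.85 × 6.85 × 9) = 2.6678 in.
With β₁ = 0.708, c = a/β₁ = 2.6678/0.708 = 3.77 in.

c ≈ 3.77 in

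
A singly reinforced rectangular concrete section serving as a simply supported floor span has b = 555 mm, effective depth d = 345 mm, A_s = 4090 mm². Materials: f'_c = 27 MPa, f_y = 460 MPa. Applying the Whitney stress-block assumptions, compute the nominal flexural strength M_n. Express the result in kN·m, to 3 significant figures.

T = A_s f_y = 4090 × 460 = 1881400 N = 1881.4 kN.
From C = T: a = T/(0.85 f'_c b) = 1881400/(0.85 × 27 × 555) = 147.71 mm.
M_n = T(d − a/2) = 1881.4 kN × (345 − 73.855) mm = 510.13 kN·m.

M_n ≈ 510 kN·m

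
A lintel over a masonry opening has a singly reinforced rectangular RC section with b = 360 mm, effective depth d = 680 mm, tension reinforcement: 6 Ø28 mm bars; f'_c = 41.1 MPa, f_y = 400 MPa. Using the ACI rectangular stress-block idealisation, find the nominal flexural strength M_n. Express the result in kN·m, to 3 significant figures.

A_s = 6 × 616 = 3696 mm².
T = A_s f_y = 3696 × 400 = 1478400 N = 1478.4 kN.
From C = T: a = T/(0.85 f'_c b) = 1478400/(0.85 × 41.1 × 360) = 117.55 mm.
M_n = T(d − a/2) = 1478.4 kN × (680 − 58.775) mm = 918.42 kN·m.

M_n ≈ 918 kN·m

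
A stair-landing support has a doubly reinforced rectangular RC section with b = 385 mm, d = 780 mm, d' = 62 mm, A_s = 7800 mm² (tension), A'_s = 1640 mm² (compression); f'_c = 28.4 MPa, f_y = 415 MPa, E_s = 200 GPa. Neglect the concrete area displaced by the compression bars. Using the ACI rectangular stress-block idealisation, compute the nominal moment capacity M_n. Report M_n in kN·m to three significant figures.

M_n ≈ 2130 kN·m

Assume both tension and compression steel yield.
Net tension couple steel: A_s − A'_s = 6160 mm².
a = (A_s − A'_s) f_y / (0.85 f'_c b) = 2556400/(0.85 × 28.4 × 385) = 275.06 mm.
c = a/β₁ = 275.06/0.847 = 324.75 mm; ε'_s = 0.003(c − d')/c = 0.0024 ≥ f_y/E_s = 0.0021, so compression steel does yield.
M_n = (A_s − A'_s) f_y (d − a/2) + A'_s f_y (d − d') = [2556400 × (780 − 137.53) + 680600 × (780 − 62)] × 10⁻⁶ = 1642.41 + 488.67 = 2131.08 kN·m.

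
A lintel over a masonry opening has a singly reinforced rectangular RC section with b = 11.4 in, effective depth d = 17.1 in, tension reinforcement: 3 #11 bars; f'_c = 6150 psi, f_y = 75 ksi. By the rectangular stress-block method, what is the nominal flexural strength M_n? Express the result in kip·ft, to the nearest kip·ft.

A_s = 3 × 1.56 = 4.68 in².
T = A_s f_y = 4.68 × 75 = 351 kips.
a = T/(0.85 f'_c b) = 351/(0.85 × 6.15 × 11.4) = 5.890 in.
M_n = T(d − a/2) = 351 × (17.1 − 2.945) = 4968.4 kip·in = 4968.4/12 = 414.03 kip·ft.

M_n ≈ 414 kip·ft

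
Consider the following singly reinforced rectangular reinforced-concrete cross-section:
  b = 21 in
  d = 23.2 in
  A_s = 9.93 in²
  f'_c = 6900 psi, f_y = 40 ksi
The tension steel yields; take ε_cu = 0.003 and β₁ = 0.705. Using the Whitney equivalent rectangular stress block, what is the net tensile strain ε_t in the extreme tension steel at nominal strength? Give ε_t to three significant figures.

a = A_s f_y/(0.85 f'_c b) = 3.225 in.
β₁ = 0.705, so c = a/β₁ = 3.225/0.705 = 4.574 in.
From the linear strain diagram with ε_cu = 0.003: ε_t = 0.003 (d − c)/c = 0.003 × (23.2 − 4.574)/4.574 = 0.0122.
Since ε_t ≥ 0.005, the section is tension-controlled.

ε_t ≈ 0.0122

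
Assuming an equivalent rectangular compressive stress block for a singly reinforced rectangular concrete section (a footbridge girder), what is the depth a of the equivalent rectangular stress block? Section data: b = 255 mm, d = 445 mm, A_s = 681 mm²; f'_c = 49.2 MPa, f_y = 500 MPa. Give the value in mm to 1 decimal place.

T = A_s f_y = 681 × 500 = 340500 N = 340.5 kN.
Setting C = 0.85 f'_c a b equal to T: a = 340500/(0.85 × 49.2 × 255) = 31.9 mm.

a ≈ 31.9 mm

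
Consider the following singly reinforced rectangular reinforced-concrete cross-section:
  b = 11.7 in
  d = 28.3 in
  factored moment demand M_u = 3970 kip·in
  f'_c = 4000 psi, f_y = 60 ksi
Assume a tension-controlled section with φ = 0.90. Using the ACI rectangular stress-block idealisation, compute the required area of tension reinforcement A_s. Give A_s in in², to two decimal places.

M_n = M_u/φ = 3970/0.90 = 4411.11 kip·in.
From M_n = 0.85 f'_c a b (d − a/2):
a = d − √(d² − 2M_n/(0.85 f'_c b)) = 28.3 − √(28.3² − 2 × 4411.11/(0.85 × 4 × 11.7)) = 4.235 in.
A_s = 0.85 f'_c a b / f_y = 0.85 × 4 × 4.235 × 11.7 / 60 = 2.808 in².

A_s ≈ 2.81 in²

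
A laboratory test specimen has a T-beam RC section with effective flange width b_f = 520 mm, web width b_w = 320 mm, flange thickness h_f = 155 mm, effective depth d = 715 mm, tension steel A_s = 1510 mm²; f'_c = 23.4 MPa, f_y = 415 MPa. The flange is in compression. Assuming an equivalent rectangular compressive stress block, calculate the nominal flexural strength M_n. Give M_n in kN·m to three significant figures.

Tension: T = A_s f_y = 1510 × 415 = 626650 N.
Try a within the flange: a = T/(0.85 f'_c b_f) = 626650/(0.85 × 23.4 × 520) = 60.59 mm.
Since a = 60.59 ≤ h_f = 155 mm, the stress block lies entirely in the flange; analyse as a rectangular beam of width b_f.
M_n = T(d − a/2) = 626650 × (715 − 30.295) = 429.07 × 10⁶ N·mm.
M_n = 429.07 kN·m.

M_n ≈ 429 kN·m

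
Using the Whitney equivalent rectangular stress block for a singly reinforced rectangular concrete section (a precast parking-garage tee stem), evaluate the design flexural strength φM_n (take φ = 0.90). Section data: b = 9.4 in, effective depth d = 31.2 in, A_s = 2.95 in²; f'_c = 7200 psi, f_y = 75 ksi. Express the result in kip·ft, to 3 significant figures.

T = A_s f_y = 2.95 × 75 = 221.25 kips.
a = T/(0.85 f'_c b) = 221.25/(0.85 × 7.2 × 9.4) = 3.846 in.
M_n = T(d − a/2) = 221.25 × (31.2 − 1.923) = 6477.5 kip·in = 6477.5/12 = 539.79 kip·ft.
φM_n = 0.90 × 539.79 = 485.81 kip·ft.

φM_n ≈ 486 kip·ft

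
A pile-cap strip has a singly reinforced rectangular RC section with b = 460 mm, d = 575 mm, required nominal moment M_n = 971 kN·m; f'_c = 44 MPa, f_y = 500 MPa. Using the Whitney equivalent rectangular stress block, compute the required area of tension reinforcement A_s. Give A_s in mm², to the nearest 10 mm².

A_s ≈ 3730 mm²

With M_n = 0.85 f'_c a b (d − a/2), solve the quadratic for a:
a = d − √(d² − 2M_n/(0.85 f'_c b)) = 575 − √(575² − 2 × 971×10⁶/(0.85 × 44 × 460)) = 108.37 mm.
A_s = 0.85 f'_c a b / f_y = 0.85 × 44 × 108.37 × 460 / 500 = 3728.8 mm².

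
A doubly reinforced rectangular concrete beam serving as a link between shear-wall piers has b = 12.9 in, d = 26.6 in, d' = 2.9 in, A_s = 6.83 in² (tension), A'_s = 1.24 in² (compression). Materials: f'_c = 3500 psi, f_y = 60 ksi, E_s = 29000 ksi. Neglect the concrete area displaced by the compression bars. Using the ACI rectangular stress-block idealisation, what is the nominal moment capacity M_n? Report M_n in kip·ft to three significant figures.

M_n ≈ 768 kip·ft

Assume both steels yield.
a = (A_s − A'_s) f_y/(0.85 f'_c b) = (6.83 − 1.24) × 60/(0.85 × 3.5 × 12.9) = 8.739 in.
c = a/β₁ = 8.739/0.85 = 10.281 in; ε'_s = 0.003(c − d')/c = 0.0022 ≥ ε_y = 0.0021, so the compression steel yields.
M_n = (A_s − A'_s) f_y (d − a/2) + A'_s f_y (d − d') = 335.4 × (26.6 − 4.3695) + 74.4 × (26.6 − 2.9) = 7456.1 + 1763.3 = 9219.4 kip·in = 9219.4/12 = 768.28 kip·ft.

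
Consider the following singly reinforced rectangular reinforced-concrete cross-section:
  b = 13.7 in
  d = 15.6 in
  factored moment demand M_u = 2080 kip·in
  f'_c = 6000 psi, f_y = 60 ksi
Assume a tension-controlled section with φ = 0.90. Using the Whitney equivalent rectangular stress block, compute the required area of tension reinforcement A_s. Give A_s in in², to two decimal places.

M_n = M_u/φ = 2080/0.90 = 2311.11 kip·in.
From M_n = 0.85 f'_c a b (d − a/2):
a = d − √(d² − 2M_n/(0.85 f'_c b)) = 15.6 − √(15.6² − 2 × 2311.11/(0.85 × 6 × 13.7)) = 2.288 in.
A_s = 0.85 f'_c a b / f_y = 0.85 × 6 × 2.288 × 13.7 / 60 = 2.664 in².

A_s ≈ 2.66 in²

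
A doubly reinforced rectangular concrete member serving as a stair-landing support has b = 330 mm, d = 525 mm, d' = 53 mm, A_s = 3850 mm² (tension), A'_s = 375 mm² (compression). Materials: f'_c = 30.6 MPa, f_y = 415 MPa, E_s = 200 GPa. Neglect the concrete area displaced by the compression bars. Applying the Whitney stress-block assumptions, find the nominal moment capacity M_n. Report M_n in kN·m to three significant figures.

M_n ≈ 709 kN·m

Assume both tension and compression steel yield.
Net tension couple steel: A_s − A'_s = 3475 mm².
a = (A_s − A'_s) f_y / (0.85 f'_c b) = 1442125/(0.85 × 30.6 × 330) = 168.02 mm.
c = a/β₁ = 168.02/0.831 = 202.19 mm; ε'_s = 0.003(c − d')/c = 0.0022 ≥ f_y/E_s = 0.0021, so compression steel does yield.
M_n = (A_s − A'_s) f_y (d − a/2) + A'_s f_y (d − d') = [1442125 × (525 − 84.01) + 155625 × (525 − 53)] × 10⁻⁶ = 635.96 + 73.46 = 709.42 kN·m.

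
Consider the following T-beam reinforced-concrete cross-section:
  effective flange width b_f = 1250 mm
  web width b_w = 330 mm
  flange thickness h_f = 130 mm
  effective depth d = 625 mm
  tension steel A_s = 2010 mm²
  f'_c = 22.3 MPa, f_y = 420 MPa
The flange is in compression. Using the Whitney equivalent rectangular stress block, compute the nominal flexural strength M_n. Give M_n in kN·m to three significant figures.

Tension: T = A_s f_y = 2010 × 420 = 844200 N.
Try a within the flange: a = T/(0.85 f'_c b_f) = 844200/(0.85 × 22.3 × 1250) = 35.63 mm.
Since a = 35.63 ≤ h_f = 130 mm, the stress block lies entirely in the flange; analyse as a rectangular beam of width b_f.
M_n = T(d − a/2) = 844200 × (625 − 17.815) = 512.59 × 10⁶ N·mm.
M_n = 512.59 kN·m.

M_n ≈ 513 kN·m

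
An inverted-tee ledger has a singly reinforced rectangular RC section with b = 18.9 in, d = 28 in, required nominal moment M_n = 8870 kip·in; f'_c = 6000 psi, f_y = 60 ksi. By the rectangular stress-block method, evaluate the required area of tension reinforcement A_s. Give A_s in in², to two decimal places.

From M_n = 0.85 f'_c a b (d − a/2):
a = d − √(d² − 2M_n/(0.85 f'_c b)) = 28 − √(28² − 2 × 8870/(0.85 × 6 × 18.9)) = 3.506 in.
A_s = 0.85 f'_c a b / f_y = 0.85 × 6 × 3.506 × 18.9 / 60 = 5.632 in².

A_s ≈ 5.63 in²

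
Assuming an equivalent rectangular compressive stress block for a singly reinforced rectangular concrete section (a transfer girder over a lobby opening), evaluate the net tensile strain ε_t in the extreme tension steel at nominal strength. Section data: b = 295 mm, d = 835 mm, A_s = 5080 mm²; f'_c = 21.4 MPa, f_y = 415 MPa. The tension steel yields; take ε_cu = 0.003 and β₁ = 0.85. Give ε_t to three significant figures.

ε_t ≈ 0.00242

a = A_s f_y/(0.85 f'_c b) = 392.88 mm.
β₁ = 0.85, so c = a/β₁ = 392.88/0.85 = 462.21 mm.
From the linear strain diagram with ε_cu = 0.003: ε_t = 0.003 (d − c)/c = 0.003 × (835 − 462.21)/462.21 = 0.00242.
ε_t < 0.004 — the section is over-reinforced for flexure under ACI limits.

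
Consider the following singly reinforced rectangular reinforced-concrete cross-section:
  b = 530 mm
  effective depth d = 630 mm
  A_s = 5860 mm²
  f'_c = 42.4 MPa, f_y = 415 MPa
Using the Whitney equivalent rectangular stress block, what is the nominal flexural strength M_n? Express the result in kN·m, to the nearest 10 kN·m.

M_n ≈ 1380 kN·m

T = A_s f_y = 5860 × 415 = 2431900 N = 2431.9 kN.
From C = T: a = T/(0.85 f'_c b) = 2431900/(0.85 × 42.4 × 530) = 127.32 mm.
M_n = T(d − a/2) = 2431.9 kN × (630 − 63.66) mm = 1377.28 kN·m.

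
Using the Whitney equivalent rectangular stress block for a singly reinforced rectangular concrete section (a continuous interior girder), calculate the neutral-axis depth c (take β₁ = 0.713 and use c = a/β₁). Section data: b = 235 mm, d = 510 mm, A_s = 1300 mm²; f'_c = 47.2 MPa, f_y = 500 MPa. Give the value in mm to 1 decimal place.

c ≈ 96.7 mm

T = A_s f_y = 1300 × 500 = 650000 N = 650 kN.
Setting C = 0.85 f'_c a b equal to T: a = 650000/(0.85 × 47.2 × 235) = 68.942 mm.
With β₁ = 0.713, c = a/β₁ = 68.942/0.713 = 96.7 mm.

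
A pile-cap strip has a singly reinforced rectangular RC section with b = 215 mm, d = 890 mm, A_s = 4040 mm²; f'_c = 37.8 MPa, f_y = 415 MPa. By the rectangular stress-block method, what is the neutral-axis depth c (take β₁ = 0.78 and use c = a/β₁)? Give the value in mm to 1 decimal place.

T = A_s f_y = 4040 × 415 = 1676600 N = 1676.6 kN.
Setting C = 0.85 f'_c a b equal to T: a = 1676600/(0.85 × 37.8 × 215) = 242.706 mm.
With β₁ = 0.78, c = a/β₁ = 242.706/0.78 = 311.2 mm.

c ≈ 311.2 mm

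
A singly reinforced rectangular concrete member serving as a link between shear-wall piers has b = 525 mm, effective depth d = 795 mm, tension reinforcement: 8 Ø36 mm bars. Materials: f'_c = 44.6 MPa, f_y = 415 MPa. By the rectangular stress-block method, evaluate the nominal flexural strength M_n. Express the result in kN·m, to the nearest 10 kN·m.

A_s = 8 × 1018 = 8144 mm².
T = A_s f_y = 8144 × 415 = 3379760 N = 3379.76 kN.
From C = T: a = T/(0.85 f'_c b) = 3379760/(0.85 × 44.6 × 525) = 169.81 mm.
M_n = T(d − a/2) = 3379.76 kN × (795 − 84.905) mm = 2399.95 kN·m.

M_n ≈ 2400 kN·m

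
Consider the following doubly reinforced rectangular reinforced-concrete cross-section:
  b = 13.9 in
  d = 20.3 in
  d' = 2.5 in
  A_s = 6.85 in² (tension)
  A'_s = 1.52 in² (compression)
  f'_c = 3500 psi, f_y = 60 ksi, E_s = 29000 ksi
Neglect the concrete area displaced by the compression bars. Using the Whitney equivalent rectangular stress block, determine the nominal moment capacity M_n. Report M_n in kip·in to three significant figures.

M_n ≈ 6880 kip·in

Assume both steels yield.
a = (A_s − A'_s) f_y/(0.85 f'_c b) = (6.85 − 1.52) × 60/(0.85 × 3.5 × 13.9) = 7.734 in.
c = a/β₁ = 7.734/0.85 = 9.099 in; ε'_s = 0.003(c − d')/c = 0.0022 ≥ ε_y = 0.0021, so the compression steel yields.
M_n = (A_s − A'_s) f_y (d − a/2) + A'_s f_y (d − d') = 319.8 × (20.3 − 3.867) + 91.2 × (20.3 − 2.5) = 5255.3 + 1623.4 = 6878.7 kip·in.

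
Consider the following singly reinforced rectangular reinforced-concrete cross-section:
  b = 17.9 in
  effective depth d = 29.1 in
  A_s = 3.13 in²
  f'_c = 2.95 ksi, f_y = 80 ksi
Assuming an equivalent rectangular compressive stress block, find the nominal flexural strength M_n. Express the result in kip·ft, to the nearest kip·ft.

M_n ≈ 549 kip·ft

T = A_s f_y = 3.13 × 80 = 250.4 kips.
a = T/(0.85 f'_c b) = 250.4/(0.85 × 2.95 × 17.9) = 5.579 in.
M_n = T(d − a/2) = 250.4 × (29.1 − 2.7895) = 6588.1 kip·in = 6588.1/12 = 549.01 kip·ft.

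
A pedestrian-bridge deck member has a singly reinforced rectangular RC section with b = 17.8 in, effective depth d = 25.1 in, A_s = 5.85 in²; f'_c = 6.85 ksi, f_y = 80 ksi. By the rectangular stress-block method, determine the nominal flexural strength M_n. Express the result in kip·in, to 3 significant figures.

T = A_s f_y = 5.85 × 80 = 468 kips.
a = T/(0.85 f'_c b) = 468/(0.85 × 6.85 × 17.8) = 4.516 in.
M_n = T(d − a/2) = 468 × (25.1 − 2.258) = 10690.1 kip·in.

M_n ≈ 10700 kip·in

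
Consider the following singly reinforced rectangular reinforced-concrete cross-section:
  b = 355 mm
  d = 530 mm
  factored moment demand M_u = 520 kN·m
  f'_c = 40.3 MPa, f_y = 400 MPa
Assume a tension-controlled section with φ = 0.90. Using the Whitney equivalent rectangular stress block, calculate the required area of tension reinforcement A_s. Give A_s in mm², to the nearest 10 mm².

A_s ≈ 3010 mm²

M_n = M_u/φ = 520/0.90 = 577.778 kN·m.
With M_n = 0.85 f'_c a b (d − a/2), solve the quadratic for a:
a = d − √(d² − 2M_n/(0.85 f'_c b)) = 530 − √(530² − 2 × 577.778×10⁶/(0.85 × 40.3 × 355)) = 98.87 mm.
A_s = 0.85 f'_c a b / f_y = 0.85 × 40.3 × 98.87 × 355 / 400 = 3005.8 mm².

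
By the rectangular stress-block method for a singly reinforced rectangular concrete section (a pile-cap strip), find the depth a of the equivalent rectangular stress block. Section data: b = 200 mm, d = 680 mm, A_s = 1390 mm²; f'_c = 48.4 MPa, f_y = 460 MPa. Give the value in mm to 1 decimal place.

T = A_s f_y = 1390 × 460 = 639400 N = 639.4 kN.
Setting C = 0.85 f'_c a b equal to T: a = 639400/(0.85 × 48.4 × 200) = 77.7 mm.

a ≈ 77.7 mm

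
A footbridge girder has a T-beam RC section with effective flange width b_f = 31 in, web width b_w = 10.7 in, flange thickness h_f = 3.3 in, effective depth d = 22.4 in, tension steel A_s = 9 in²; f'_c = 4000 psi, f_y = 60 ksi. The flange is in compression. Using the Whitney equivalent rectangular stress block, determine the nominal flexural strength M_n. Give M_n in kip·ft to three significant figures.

M_n ≈ 865 kip·ft

Tension: T = A_s f_y = 9 × 60 = 540 kips.
Try a within the flange: a = T/(0.85 f'_c b_f) = 540/(0.85 × 4 × 31) = 5.123 in.
a = 5.123 > h_f = 3.3 in: the block extends into the web. Split into flange-overhang and web parts.
C_f = 0.85 f'_c (b_f − b_w) h_f = 0.85 × 4 × (31 − 10.7) × 3.3 = 227.8 kips.
Remaining web compression depth: a_w = (T − C_f)/(0.85 f'_c b_w) = (540 − 227.8)/(0.85 × 4 × 10.7) = 8.582 in.
M_n = C_f(d − h_f/2) + (T − C_f)(d − a_w/2) = 227.8 × (22.4 − 1.65) + 312.2 × (22.4 − 4.291) = 4726.9 + 5653.6 = 10380.5 kip·in.
M_n = 10380.5/12 = 865.04 kip·ft.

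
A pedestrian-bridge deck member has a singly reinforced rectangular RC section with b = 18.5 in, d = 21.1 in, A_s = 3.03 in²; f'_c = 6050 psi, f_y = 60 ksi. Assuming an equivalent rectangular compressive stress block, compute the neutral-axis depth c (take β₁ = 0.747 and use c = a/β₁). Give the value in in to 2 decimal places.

T = A_s f_y = 3.03 × 60 = 181.8 kips.
a = T/(0.85 f'_c b) = 181.8/(0.85 × 6.05 × 18.5) = 1.9109 in.
With β₁ = 0.747, c = a/β₁ = 1.9109/0.747 = 2.56 in.

c ≈ 2.56 in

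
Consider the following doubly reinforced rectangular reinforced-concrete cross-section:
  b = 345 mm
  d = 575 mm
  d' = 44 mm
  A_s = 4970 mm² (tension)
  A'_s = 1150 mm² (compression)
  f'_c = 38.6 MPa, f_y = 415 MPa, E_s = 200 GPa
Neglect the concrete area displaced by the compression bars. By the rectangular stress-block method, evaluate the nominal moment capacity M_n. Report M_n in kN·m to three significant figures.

Assume both tension and compression steel yield.
Net tension couple steel: A_s − A'_s = 3820 mm².
a = (A_s − A'_s) f_y / (0.85 f'_c b) = 1585300/(0.85 × 38.6 × 345) = 140.05 mm.
c = a/β₁ = 140.05/0.774 = 180.94 mm; ε'_s = 0.003(c − d')/c = 0.0023 ≥ f_y/E_s = 0.0021, so compression steel does yield.
M_n = (A_s − A'_s) f_y (d − a/2) + A'_s f_y (d − d') = [1585300 × (575 − 70.025) + 477250 × (575 − 44)] × 10⁻⁶ = 800.54 + 253.42 = 1053.96 kN·m.

M_n ≈ 1050 kN·m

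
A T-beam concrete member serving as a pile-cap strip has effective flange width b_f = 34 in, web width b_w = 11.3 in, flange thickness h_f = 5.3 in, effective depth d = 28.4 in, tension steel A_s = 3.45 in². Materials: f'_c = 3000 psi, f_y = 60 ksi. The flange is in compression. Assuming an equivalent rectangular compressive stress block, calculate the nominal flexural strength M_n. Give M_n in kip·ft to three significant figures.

Tension: T = A_s f_y = 3.45 × 60 = 207 kips.
Try a within the flange: a = T/(0.85 f'_c b_f) = 207/(0.85 × 3 × 34) = 2.388 in.
Since a = 2.388 ≤ h_f = 5.3 in, the stress block lies entirely in the flange; analyse as a rectangular beam of width b_f.
M_n = T(d − a/2) = 207 × (28.4 − 1.194) = 5631.6 kip·in.
M_n = 5631.6/12 = 469.30 kip·ft.

M_n ≈ 469 kip·ft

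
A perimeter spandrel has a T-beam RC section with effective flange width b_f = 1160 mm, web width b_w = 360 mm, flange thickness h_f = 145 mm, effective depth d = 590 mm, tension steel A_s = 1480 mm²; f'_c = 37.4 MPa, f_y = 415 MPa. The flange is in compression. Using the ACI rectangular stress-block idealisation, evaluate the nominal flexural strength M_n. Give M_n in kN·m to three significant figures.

Tension: T = A_s f_y = 1480 × 415 = 614200 N.
Try a within the flange: a = T/(0.85 f'_c b_f) = 614200/(0.85 × 37.4 × 1160) = 16.66 mm.
Since a = 16.66 ≤ h_f = 145 mm, the stress block lies entirely in the flange; analyse as a rectangular beam of width b_f.
M_n = T(d − a/2) = 614200 × (590 − 8.33) = 357.26 × 10⁶ N·mm.
M_n = 357.26 kN·m.

M_n ≈ 357 kN·m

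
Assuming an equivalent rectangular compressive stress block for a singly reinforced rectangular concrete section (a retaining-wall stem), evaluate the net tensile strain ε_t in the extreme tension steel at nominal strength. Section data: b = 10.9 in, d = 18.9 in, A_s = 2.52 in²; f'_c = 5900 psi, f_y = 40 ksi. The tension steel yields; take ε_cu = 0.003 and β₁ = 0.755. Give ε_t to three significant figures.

ε_t ≈ 0.0202

a = A_s f_y/(0.85 f'_c b) = 1.844 in.
β₁ = 0.755, so c = a/β₁ = 1.844/0.755 = 2.442 in.
From the linear strain diagram with ε_cu = 0.003: ε_t = 0.003 (d − c)/c = 0.003 × (18.9 − 2.442)/2.442 = 0.0202.
Since ε_t ≥ 0.005, the section is tension-controlled.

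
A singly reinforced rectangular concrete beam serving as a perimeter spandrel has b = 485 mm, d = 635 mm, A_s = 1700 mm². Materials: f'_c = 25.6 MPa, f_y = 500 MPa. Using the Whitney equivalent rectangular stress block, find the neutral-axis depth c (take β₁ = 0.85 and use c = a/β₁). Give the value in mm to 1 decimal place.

T = A_s f_y = 1700 × 500 = 850000 N = 850 kN.
Setting C = 0.85 f'_c a b equal to T: a = 850000/(0.85 × 25.6 × 485) = 80.541 mm.
With β₁ = 0.85, c = a/β₁ = 80.541/0.85 = 94.8 mm.

c ≈ 94.8 mm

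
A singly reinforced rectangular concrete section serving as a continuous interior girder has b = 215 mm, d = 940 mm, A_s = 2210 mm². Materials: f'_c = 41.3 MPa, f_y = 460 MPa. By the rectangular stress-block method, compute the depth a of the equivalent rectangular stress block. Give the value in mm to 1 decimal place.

a ≈ 134.7 mm

T = A_s f_y = 2210 × 460 = 1016600 N = 1016.6 kN.
Setting C = 0.85 f'_c a b equal to T: a = 1016600/(0.85 × 41.3 × 215) = 134.7 mm.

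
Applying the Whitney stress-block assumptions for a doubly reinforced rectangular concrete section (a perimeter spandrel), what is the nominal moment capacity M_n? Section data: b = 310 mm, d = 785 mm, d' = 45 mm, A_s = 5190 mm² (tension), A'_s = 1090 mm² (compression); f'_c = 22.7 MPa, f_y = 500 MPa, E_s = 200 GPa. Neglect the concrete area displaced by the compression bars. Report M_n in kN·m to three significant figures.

Assume both tension and compression steel yield.
Net tension couple steel: A_s − A'_s = 4100 mm².
a = (A_s − A'_s) f_y / (0.85 f'_c b) = 2050000/(0.85 × 22.7 × 310) = 342.73 mm.
c = a/β₁ = 342.73/0.85 = 403.21 mm; ε'_s = 0.003(c − d')/c = 0.0027 ≥ f_y/E_s = 0.0025, so compression steel does yield.
M_n = (A_s − A'_s) f_y (d − a/2) + A'_s f_y (d − d') = [2050000 × (785 − 171.365) + 545000 × (785 − 45)] × 10⁻⁶ = 1257.95 + 403.30 = 1661.25 kN·m.

M_n ≈ 1660 kN·m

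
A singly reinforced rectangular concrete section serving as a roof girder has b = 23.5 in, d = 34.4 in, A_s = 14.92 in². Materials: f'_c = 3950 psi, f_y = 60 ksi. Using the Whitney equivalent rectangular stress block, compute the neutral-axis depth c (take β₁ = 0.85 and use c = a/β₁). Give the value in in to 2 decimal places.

c ≈ 13.35 in

T = A_s f_y = 14.92 × 60 = 895.2 kips.
a = T/(0.85 f'_c b) = 895.2/(0.85 × 3.95 × 23.5) = 11.3458 in.
With β₁ = 0.85, c = a/β₁ = 11.3458/0.85 = 13.35 in.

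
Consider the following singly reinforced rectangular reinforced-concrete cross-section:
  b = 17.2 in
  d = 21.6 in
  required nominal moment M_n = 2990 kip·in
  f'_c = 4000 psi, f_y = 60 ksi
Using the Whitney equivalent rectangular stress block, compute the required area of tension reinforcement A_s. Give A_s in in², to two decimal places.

A_s ≈ 2.45 in²

From M_n = 0.85 f'_c a b (d − a/2):
a = d − √(d² − 2M_n/(0.85 f'_c b)) = 21.6 − √(21.6² − 2 × 2990/(0.85 × 4 × 17.2)) = 2.513 in.
A_s = 0.85 f'_c a b / f_y = 0.85 × 4 × 2.513 × 17.2 / 60 = 2.449 in².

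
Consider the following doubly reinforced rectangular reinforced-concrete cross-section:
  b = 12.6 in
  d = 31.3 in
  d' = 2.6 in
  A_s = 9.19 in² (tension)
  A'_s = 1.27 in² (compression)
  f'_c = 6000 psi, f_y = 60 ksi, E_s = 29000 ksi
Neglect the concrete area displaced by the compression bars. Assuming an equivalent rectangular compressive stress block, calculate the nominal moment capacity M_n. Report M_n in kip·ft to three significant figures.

M_n ≈ 1280 kip·ft

Assume both steels yield.
a = (A_s − A'_s) f_y/(0.85 f'_c b) = (9.19 − 1.27) × 60/(0.85 × 6 × 12.6) = 7.395 in.
c = a/β₁ = 7.395/0.75 = 9.860 in; ε'_s = 0.003(c − d')/c = 0.0022 ≥ ε_y = 0.0021, so the compression steel yields.
M_n = (A_s − A'_s) f_y (d − a/2) + A'_s f_y (d − d') = 475.2 × (31.3 − 3.6975) + 76.2 × (31.3 − 2.6) = 13116.7 + 2186.9 = 15303.6 kip·in = 15303.6/12 = 1275.30 kip·ft.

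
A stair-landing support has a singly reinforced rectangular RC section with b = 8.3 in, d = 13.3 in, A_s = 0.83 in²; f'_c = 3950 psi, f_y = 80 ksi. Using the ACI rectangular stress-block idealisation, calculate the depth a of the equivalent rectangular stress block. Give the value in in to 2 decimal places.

a ≈ 2.38 in

T = A_s f_y = 0.83 × 80 = 66.4 kips.
a = T/(0.85 f'_c b) = 66.4/(0.85 × 3.95 × 8.3) = 2.38 in.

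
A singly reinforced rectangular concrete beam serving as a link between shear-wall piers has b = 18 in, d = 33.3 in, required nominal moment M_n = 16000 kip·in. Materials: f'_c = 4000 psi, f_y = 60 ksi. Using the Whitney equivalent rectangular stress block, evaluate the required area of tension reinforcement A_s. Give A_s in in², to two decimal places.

A_s ≈ 9.27 in²

From M_n = 0.85 f'_c a b (d − a/2):
a = d − √(d² − 2M_n/(0.85 f'_c b)) = 33.3 − √(33.3² − 2 × 16000/(0.85 × 4 × 18)) = 9.092 in.
A_s = 0.85 f'_c a b / f_y = 0.85 × 4 × 9.092 × 18 / 60 = 9.274 in².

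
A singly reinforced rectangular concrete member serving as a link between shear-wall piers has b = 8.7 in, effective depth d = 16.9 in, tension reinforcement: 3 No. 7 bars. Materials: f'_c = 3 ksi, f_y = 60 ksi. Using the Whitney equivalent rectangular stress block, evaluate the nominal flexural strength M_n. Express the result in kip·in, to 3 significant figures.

M_n ≈ 1560 kip·in

A_s = 3 × 0.6 = 1.8 in².
T = A_s f_y = 1.8 × 60 = 108 kips.
a = T/(0.85 f'_c b) = 108/(0.85 × 3 × 8.7) = 4.868 in.
M_n = T(d − a/2) = 108 × (16.9 − 2.434) = 1562.3 kip·in.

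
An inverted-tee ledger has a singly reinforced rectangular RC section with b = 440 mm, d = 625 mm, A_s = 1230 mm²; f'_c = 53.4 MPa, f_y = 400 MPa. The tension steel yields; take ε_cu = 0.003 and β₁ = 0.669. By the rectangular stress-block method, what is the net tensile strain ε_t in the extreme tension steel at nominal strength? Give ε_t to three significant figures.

a = A_s f_y/(0.85 f'_c b) = 24.63 mm.
β₁ = 0.669, so c = a/β₁ = 24.63/0.669 = 36.82 mm.
From the linear strain diagram with ε_cu = 0.003: ε_t = 0.003 (d − c)/c = 0.003 × (625 − 36.82)/36.82 = 0.0479.
Since ε_t ≥ 0.005, the section is tension-controlled.

ε_t ≈ 0.0479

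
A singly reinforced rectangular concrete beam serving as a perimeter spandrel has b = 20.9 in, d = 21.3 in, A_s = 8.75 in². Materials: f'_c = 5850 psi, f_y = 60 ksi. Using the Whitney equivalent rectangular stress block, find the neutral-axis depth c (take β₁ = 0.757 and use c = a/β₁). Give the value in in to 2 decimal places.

c ≈ 6.67 in

T = A_s f_y = 8.75 × 60 = 525 kips.
a = T/(0.85 f'_c b) = 525/(0.85 × 5.85 × 20.9) = 5.0517 in.
With β₁ = 0.757, c = a/β₁ = 5.0517/0.757 = 6.67 in.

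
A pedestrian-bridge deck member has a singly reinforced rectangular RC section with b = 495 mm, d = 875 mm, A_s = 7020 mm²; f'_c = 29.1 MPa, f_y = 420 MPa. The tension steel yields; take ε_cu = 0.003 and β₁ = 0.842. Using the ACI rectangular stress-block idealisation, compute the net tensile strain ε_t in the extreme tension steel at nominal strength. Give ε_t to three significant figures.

ε_t ≈ 0.00618

a = A_s f_y/(0.85 f'_c b) = 240.81 mm.
β₁ = 0.842, so c = a/β₁ = 240.81/0.842 = 286.00 mm.
From the linear strain diagram with ε_cu = 0.003: ε_t = 0.003 (d − c)/c = 0.003 × (875 − 286.00)/286.00 = 0.00618.
Since ε_t ≥ 0.005, the section is tension-controlled.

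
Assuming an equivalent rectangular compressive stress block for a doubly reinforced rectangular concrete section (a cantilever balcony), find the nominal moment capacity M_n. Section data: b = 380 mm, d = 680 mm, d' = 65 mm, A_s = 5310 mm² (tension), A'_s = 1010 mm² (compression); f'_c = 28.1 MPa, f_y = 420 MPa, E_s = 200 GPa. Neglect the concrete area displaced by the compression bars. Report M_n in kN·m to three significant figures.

Assume both tension and compression steel yield.
Net tension couple steel: A_s − A'_s = 4300 mm².
a = (A_s − A'_s) f_y / (0.85 f'_c b) = 1806000/(0.85 × 28.1 × 380) = 198.98 mm.
c = a/β₁ = 198.98/0.849 = 234.37 mm; ε'_s = 0.003(c − d')/c = 0.0022 ≥ f_y/E_s = 0.0021, so compression steel does yield.
M_n = (A_s − A'_s) f_y (d − a/2) + A'_s f_y (d − d') = [1806000 × (680 − 99.49) + 424200 × (680 − 65)] × 10⁻⁶ = 1048.40 + 260.88 = 1309.28 kN·m.

M_n ≈ 1310 kN·m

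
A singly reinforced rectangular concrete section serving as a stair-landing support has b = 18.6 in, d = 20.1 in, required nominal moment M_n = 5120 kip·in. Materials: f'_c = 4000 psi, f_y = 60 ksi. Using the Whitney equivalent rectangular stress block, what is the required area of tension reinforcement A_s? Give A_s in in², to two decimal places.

A_s ≈ 4.79 in²

From M_n = 0.85 f'_c a b (d − a/2):
a = d − √(d² − 2M_n/(0.85 f'_c b)) = 20.1 − √(20.1² − 2 × 5120/(0.85 × 4 × 18.6)) = 4.541 in.
A_s = 0.85 f'_c a b / f_y = 0.85 × 4 × 4.541 × 18.6 / 60 = 4.786 in².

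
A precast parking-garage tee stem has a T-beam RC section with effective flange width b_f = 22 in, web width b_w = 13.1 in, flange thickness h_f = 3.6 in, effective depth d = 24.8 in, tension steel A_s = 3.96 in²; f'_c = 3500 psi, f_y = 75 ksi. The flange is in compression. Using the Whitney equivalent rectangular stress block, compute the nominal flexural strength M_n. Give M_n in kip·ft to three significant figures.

Tension: T = A_s f_y = 3.96 × 75 = 297 kips.
Try a within the flange: a = T/(0.85 f'_c b_f) = 297/(0.85 × 3.5 × 22) = 4.538 in.
a = 4.538 > h_f = 3.6 in: the block extends into the web. Split into flange-overhang and web parts.
C_f = 0.85 f'_c (b_f − b_w) h_f = 0.85 × 3.5 × (22 − 13.1) × 3.6 = 95.3 kips.
Remaining web compression depth: a_w = (T − C_f)/(0.85 f'_c b_w) = (297 − 95.3)/(0.85 × 3.5 × 13.1) = 5.175 in.
M_n = C_f(d − h_f/2) + (T − C_f)(d − a_w/2) = 95.3 × (24.8 − 1.8) + 201.7 × (24.8 − 2.5875) = 2191.9 + 4480.3 = 6672.2 kip·in.
M_n = 6672.2/12 = 556.02 kip·ft.

M_n ≈ 556 kip·ft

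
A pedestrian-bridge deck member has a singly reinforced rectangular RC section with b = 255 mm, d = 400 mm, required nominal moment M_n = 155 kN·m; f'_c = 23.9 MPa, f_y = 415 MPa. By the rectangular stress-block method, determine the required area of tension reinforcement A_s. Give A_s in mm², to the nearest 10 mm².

With M_n = 0.85 f'_c a b (d − a/2), solve the quadratic for a:
a = d − √(d² − 2M_n/(0.85 f'_c b)) = 400 − √(400² − 2 × 155×10⁶/(0.85 × 23.9 × 255)) = 83.52 mm.
A_s = 0.85 f'_c a b / f_y = 0.85 × 23.9 × 83.52 × 255 / 415 = 1042.6 mm².

A_s ≈ 1040 mm²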